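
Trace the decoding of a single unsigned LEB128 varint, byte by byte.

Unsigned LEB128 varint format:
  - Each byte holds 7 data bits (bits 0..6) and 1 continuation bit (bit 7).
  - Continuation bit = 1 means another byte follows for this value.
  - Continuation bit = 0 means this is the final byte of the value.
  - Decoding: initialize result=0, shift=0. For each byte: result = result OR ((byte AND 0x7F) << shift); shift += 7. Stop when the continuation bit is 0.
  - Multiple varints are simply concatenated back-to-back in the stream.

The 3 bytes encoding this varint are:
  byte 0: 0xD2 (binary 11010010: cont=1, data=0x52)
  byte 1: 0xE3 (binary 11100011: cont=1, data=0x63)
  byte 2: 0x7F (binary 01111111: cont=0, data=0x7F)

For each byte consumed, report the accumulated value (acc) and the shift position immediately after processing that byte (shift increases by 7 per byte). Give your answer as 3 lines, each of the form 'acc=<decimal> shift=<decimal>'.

byte 0=0xD2: payload=0x52=82, contrib = 82<<0 = 82; acc -> 82, shift -> 7
byte 1=0xE3: payload=0x63=99, contrib = 99<<7 = 12672; acc -> 12754, shift -> 14
byte 2=0x7F: payload=0x7F=127, contrib = 127<<14 = 2080768; acc -> 2093522, shift -> 21

Answer: acc=82 shift=7
acc=12754 shift=14
acc=2093522 shift=21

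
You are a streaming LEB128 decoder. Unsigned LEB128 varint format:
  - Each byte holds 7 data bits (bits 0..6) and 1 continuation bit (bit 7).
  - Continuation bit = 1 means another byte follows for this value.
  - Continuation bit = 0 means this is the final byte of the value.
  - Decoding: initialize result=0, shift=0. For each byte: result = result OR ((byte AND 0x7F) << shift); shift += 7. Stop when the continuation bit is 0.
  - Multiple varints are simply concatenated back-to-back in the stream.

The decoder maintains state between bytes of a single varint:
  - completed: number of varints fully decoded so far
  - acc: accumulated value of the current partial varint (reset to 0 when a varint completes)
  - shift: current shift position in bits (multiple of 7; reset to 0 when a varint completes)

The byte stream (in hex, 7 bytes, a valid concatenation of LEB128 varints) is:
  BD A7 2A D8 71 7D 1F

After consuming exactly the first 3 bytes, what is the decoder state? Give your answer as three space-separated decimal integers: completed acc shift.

byte[0]=0xBD cont=1 payload=0x3D: acc |= 61<<0 -> completed=0 acc=61 shift=7
byte[1]=0xA7 cont=1 payload=0x27: acc |= 39<<7 -> completed=0 acc=5053 shift=14
byte[2]=0x2A cont=0 payload=0x2A: varint #1 complete (value=693181); reset -> completed=1 acc=0 shift=0

Answer: 1 0 0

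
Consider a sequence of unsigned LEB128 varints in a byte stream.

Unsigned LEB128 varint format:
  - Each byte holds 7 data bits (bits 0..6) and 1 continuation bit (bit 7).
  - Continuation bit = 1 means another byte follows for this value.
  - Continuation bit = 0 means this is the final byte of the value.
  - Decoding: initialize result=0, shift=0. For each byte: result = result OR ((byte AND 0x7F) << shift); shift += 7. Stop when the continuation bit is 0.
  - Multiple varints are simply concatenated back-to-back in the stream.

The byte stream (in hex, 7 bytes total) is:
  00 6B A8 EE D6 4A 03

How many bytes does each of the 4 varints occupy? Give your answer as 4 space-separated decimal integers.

  byte[0]=0x00 cont=0 payload=0x00=0: acc |= 0<<0 -> acc=0 shift=7 [end]
Varint 1: bytes[0:1] = 00 -> value 0 (1 byte(s))
  byte[1]=0x6B cont=0 payload=0x6B=107: acc |= 107<<0 -> acc=107 shift=7 [end]
Varint 2: bytes[1:2] = 6B -> value 107 (1 byte(s))
  byte[2]=0xA8 cont=1 payload=0x28=40: acc |= 40<<0 -> acc=40 shift=7
  byte[3]=0xEE cont=1 payload=0x6E=110: acc |= 110<<7 -> acc=14120 shift=14
  byte[4]=0xD6 cont=1 payload=0x56=86: acc |= 86<<14 -> acc=1423144 shift=21
  byte[5]=0x4A cont=0 payload=0x4A=74: acc |= 74<<21 -> acc=156612392 shift=28 [end]
Varint 3: bytes[2:6] = A8 EE D6 4A -> value 156612392 (4 byte(s))
  byte[6]=0x03 cont=0 payload=0x03=3: acc |= 3<<0 -> acc=3 shift=7 [end]
Varint 4: bytes[6:7] = 03 -> value 3 (1 byte(s))

Answer: 1 1 4 1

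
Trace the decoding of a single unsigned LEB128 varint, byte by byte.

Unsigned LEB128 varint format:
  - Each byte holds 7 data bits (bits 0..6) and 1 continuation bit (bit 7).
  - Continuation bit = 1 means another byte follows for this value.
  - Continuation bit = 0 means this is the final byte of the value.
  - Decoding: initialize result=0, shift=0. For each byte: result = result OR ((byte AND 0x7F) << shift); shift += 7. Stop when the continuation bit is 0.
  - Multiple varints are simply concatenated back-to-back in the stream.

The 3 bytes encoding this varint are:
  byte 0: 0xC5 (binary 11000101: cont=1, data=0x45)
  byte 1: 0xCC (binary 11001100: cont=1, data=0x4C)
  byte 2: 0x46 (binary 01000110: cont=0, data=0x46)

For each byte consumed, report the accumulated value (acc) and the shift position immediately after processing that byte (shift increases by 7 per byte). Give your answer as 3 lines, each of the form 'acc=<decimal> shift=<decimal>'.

Answer: acc=69 shift=7
acc=9797 shift=14
acc=1156677 shift=21

Derivation:
byte 0=0xC5: payload=0x45=69, contrib = 69<<0 = 69; acc -> 69, shift -> 7
byte 1=0xCC: payload=0x4C=76, contrib = 76<<7 = 9728; acc -> 9797, shift -> 14
byte 2=0x46: payload=0x46=70, contrib = 70<<14 = 1146880; acc -> 1156677, shift -> 21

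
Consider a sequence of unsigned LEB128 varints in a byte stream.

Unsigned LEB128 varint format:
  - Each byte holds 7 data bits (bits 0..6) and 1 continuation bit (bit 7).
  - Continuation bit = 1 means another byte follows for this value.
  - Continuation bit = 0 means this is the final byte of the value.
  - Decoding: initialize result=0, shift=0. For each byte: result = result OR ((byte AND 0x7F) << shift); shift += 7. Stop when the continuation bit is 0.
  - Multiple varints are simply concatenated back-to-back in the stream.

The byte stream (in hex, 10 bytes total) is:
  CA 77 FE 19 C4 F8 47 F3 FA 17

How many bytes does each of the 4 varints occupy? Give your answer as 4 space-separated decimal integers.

  byte[0]=0xCA cont=1 payload=0x4A=74: acc |= 74<<0 -> acc=74 shift=7
  byte[1]=0x77 cont=0 payload=0x77=119: acc |= 119<<7 -> acc=15306 shift=14 [end]
Varint 1: bytes[0:2] = CA 77 -> value 15306 (2 byte(s))
  byte[2]=0xFE cont=1 payload=0x7E=126: acc |= 126<<0 -> acc=126 shift=7
  byte[3]=0x19 cont=0 payload=0x19=25: acc |= 25<<7 -> acc=3326 shift=14 [end]
Varint 2: bytes[2:4] = FE 19 -> value 3326 (2 byte(s))
  byte[4]=0xC4 cont=1 payload=0x44=68: acc |= 68<<0 -> acc=68 shift=7
  byte[5]=0xF8 cont=1 payload=0x78=120: acc |= 120<<7 -> acc=15428 shift=14
  byte[6]=0x47 cont=0 payload=0x47=71: acc |= 71<<14 -> acc=1178692 shift=21 [end]
Varint 3: bytes[4:7] = C4 F8 47 -> value 1178692 (3 byte(s))
  byte[7]=0xF3 cont=1 payload=0x73=115: acc |= 115<<0 -> acc=115 shift=7
  byte[8]=0xFA cont=1 payload=0x7A=122: acc |= 122<<7 -> acc=15731 shift=14
  byte[9]=0x17 cont=0 payload=0x17=23: acc |= 23<<14 -> acc=392563 shift=21 [end]
Varint 4: bytes[7:10] = F3 FA 17 -> value 392563 (3 byte(s))

Answer: 2 2 3 3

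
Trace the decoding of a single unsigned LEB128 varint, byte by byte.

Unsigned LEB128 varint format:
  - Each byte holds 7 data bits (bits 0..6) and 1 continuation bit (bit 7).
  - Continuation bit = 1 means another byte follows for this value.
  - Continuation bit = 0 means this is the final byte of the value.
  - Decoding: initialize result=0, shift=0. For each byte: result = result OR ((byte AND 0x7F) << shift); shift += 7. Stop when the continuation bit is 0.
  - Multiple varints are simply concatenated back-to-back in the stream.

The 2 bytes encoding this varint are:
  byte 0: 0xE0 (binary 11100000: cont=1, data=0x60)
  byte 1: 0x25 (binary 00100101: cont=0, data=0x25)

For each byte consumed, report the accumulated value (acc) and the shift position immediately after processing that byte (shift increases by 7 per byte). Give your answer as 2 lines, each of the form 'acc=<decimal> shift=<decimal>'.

byte 0=0xE0: payload=0x60=96, contrib = 96<<0 = 96; acc -> 96, shift -> 7
byte 1=0x25: payload=0x25=37, contrib = 37<<7 = 4736; acc -> 4832, shift -> 14

Answer: acc=96 shift=7
acc=4832 shift=14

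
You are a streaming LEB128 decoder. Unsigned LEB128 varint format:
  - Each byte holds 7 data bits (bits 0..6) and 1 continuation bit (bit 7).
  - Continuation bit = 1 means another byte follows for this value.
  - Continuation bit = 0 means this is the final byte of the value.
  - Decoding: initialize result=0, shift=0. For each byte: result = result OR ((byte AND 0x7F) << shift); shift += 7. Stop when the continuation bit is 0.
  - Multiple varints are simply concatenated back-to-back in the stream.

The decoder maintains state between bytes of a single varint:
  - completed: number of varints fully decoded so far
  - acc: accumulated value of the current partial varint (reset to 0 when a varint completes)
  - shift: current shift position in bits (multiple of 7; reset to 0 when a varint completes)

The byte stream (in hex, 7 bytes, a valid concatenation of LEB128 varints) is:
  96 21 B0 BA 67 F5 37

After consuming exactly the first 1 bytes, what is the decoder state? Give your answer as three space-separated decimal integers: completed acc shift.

Answer: 0 22 7

Derivation:
byte[0]=0x96 cont=1 payload=0x16: acc |= 22<<0 -> completed=0 acc=22 shift=7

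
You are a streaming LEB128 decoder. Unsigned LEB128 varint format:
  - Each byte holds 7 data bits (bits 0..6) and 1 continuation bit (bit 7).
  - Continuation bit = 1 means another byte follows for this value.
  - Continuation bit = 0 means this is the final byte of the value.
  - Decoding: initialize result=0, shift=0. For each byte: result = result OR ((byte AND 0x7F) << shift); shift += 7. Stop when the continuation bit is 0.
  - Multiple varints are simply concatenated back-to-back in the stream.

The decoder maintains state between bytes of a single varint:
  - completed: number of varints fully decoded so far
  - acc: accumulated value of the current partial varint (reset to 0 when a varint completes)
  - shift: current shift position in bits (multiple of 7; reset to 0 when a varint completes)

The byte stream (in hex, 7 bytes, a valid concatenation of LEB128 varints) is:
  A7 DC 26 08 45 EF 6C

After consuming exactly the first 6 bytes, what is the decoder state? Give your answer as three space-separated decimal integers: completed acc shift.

Answer: 3 111 7

Derivation:
byte[0]=0xA7 cont=1 payload=0x27: acc |= 39<<0 -> completed=0 acc=39 shift=7
byte[1]=0xDC cont=1 payload=0x5C: acc |= 92<<7 -> completed=0 acc=11815 shift=14
byte[2]=0x26 cont=0 payload=0x26: varint #1 complete (value=634407); reset -> completed=1 acc=0 shift=0
byte[3]=0x08 cont=0 payload=0x08: varint #2 complete (value=8); reset -> completed=2 acc=0 shift=0
byte[4]=0x45 cont=0 payload=0x45: varint #3 complete (value=69); reset -> completed=3 acc=0 shift=0
byte[5]=0xEF cont=1 payload=0x6F: acc |= 111<<0 -> completed=3 acc=111 shift=7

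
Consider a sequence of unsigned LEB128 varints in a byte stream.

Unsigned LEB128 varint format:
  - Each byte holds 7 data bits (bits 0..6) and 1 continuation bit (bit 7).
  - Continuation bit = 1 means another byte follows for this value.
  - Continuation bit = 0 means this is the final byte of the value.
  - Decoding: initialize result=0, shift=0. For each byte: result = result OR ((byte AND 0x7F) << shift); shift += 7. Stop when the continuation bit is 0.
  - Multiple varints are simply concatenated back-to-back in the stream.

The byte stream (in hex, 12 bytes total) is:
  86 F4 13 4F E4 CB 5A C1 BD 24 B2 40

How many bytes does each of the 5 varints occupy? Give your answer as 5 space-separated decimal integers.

  byte[0]=0x86 cont=1 payload=0x06=6: acc |= 6<<0 -> acc=6 shift=7
  byte[1]=0xF4 cont=1 payload=0x74=116: acc |= 116<<7 -> acc=14854 shift=14
  byte[2]=0x13 cont=0 payload=0x13=19: acc |= 19<<14 -> acc=326150 shift=21 [end]
Varint 1: bytes[0:3] = 86 F4 13 -> value 326150 (3 byte(s))
  byte[3]=0x4F cont=0 payload=0x4F=79: acc |= 79<<0 -> acc=79 shift=7 [end]
Varint 2: bytes[3:4] = 4F -> value 79 (1 byte(s))
  byte[4]=0xE4 cont=1 payload=0x64=100: acc |= 100<<0 -> acc=100 shift=7
  byte[5]=0xCB cont=1 payload=0x4B=75: acc |= 75<<7 -> acc=9700 shift=14
  byte[6]=0x5A cont=0 payload=0x5A=90: acc |= 90<<14 -> acc=1484260 shift=21 [end]
Varint 3: bytes[4:7] = E4 CB 5A -> value 1484260 (3 byte(s))
  byte[7]=0xC1 cont=1 payload=0x41=65: acc |= 65<<0 -> acc=65 shift=7
  byte[8]=0xBD cont=1 payload=0x3D=61: acc |= 61<<7 -> acc=7873 shift=14
  byte[9]=0x24 cont=0 payload=0x24=36: acc |= 36<<14 -> acc=597697 shift=21 [end]
Varint 4: bytes[7:10] = C1 BD 24 -> value 597697 (3 byte(s))
  byte[10]=0xB2 cont=1 payload=0x32=50: acc |= 50<<0 -> acc=50 shift=7
  byte[11]=0x40 cont=0 payload=0x40=64: acc |= 64<<7 -> acc=8242 shift=14 [end]
Varint 5: bytes[10:12] = B2 40 -> value 8242 (2 byte(s))

Answer: 3 1 3 3 2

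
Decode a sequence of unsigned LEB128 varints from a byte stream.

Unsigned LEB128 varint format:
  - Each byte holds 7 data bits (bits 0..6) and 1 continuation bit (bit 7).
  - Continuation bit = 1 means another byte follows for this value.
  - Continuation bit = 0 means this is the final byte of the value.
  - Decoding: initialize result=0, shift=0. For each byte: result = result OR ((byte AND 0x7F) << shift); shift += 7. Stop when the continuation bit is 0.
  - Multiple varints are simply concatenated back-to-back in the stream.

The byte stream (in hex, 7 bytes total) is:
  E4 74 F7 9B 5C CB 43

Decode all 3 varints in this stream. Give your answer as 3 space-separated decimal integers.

  byte[0]=0xE4 cont=1 payload=0x64=100: acc |= 100<<0 -> acc=100 shift=7
  byte[1]=0x74 cont=0 payload=0x74=116: acc |= 116<<7 -> acc=14948 shift=14 [end]
Varint 1: bytes[0:2] = E4 74 -> value 14948 (2 byte(s))
  byte[2]=0xF7 cont=1 payload=0x77=119: acc |= 119<<0 -> acc=119 shift=7
  byte[3]=0x9B cont=1 payload=0x1B=27: acc |= 27<<7 -> acc=3575 shift=14
  byte[4]=0x5C cont=0 payload=0x5C=92: acc |= 92<<14 -> acc=1510903 shift=21 [end]
Varint 2: bytes[2:5] = F7 9B 5C -> value 1510903 (3 byte(s))
  byte[5]=0xCB cont=1 payload=0x4B=75: acc |= 75<<0 -> acc=75 shift=7
  byte[6]=0x43 cont=0 payload=0x43=67: acc |= 67<<7 -> acc=8651 shift=14 [end]
Varint 3: bytes[5:7] = CB 43 -> value 8651 (2 byte(s))

Answer: 14948 1510903 8651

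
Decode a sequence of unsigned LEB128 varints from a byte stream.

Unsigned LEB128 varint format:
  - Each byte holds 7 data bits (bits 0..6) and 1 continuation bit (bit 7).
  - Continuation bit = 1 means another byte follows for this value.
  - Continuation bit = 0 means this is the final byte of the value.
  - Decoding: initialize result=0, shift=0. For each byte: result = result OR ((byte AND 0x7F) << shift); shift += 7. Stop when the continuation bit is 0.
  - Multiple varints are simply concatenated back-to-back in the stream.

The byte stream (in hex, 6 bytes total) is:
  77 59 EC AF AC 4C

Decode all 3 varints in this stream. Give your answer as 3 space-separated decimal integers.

Answer: 119 89 160110572

Derivation:
  byte[0]=0x77 cont=0 payload=0x77=119: acc |= 119<<0 -> acc=119 shift=7 [end]
Varint 1: bytes[0:1] = 77 -> value 119 (1 byte(s))
  byte[1]=0x59 cont=0 payload=0x59=89: acc |= 89<<0 -> acc=89 shift=7 [end]
Varint 2: bytes[1:2] = 59 -> value 89 (1 byte(s))
  byte[2]=0xEC cont=1 payload=0x6C=108: acc |= 108<<0 -> acc=108 shift=7
  byte[3]=0xAF cont=1 payload=0x2F=47: acc |= 47<<7 -> acc=6124 shift=14
  byte[4]=0xAC cont=1 payload=0x2C=44: acc |= 44<<14 -> acc=727020 shift=21
  byte[5]=0x4C cont=0 payload=0x4C=76: acc |= 76<<21 -> acc=160110572 shift=28 [end]
Varint 3: bytes[2:6] = EC AF AC 4C -> value 160110572 (4 byte(s))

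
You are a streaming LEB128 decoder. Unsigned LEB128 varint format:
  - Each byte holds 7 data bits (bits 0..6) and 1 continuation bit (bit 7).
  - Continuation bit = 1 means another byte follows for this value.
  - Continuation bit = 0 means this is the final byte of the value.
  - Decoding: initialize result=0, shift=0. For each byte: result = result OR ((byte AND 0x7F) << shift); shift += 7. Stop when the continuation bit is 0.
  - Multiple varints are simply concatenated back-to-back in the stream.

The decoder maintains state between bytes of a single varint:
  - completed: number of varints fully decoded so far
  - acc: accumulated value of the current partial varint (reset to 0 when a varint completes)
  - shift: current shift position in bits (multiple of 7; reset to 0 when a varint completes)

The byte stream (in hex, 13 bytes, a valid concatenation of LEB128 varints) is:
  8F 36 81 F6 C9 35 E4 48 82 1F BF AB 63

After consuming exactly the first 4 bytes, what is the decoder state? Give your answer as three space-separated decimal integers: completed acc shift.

byte[0]=0x8F cont=1 payload=0x0F: acc |= 15<<0 -> completed=0 acc=15 shift=7
byte[1]=0x36 cont=0 payload=0x36: varint #1 complete (value=6927); reset -> completed=1 acc=0 shift=0
byte[2]=0x81 cont=1 payload=0x01: acc |= 1<<0 -> completed=1 acc=1 shift=7
byte[3]=0xF6 cont=1 payload=0x76: acc |= 118<<7 -> completed=1 acc=15105 shift=14

Answer: 1 15105 14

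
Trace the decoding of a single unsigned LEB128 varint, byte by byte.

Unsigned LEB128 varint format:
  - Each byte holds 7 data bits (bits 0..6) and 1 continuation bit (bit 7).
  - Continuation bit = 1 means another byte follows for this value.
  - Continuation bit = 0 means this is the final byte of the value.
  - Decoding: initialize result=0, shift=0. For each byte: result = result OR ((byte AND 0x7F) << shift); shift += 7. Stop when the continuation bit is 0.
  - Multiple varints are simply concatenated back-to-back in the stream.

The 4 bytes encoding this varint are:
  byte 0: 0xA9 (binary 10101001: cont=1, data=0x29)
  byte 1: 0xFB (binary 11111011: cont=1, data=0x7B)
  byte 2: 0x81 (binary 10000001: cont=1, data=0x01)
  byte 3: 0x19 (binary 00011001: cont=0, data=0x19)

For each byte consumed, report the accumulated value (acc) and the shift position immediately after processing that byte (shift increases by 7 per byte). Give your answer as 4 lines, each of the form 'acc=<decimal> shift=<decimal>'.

byte 0=0xA9: payload=0x29=41, contrib = 41<<0 = 41; acc -> 41, shift -> 7
byte 1=0xFB: payload=0x7B=123, contrib = 123<<7 = 15744; acc -> 15785, shift -> 14
byte 2=0x81: payload=0x01=1, contrib = 1<<14 = 16384; acc -> 32169, shift -> 21
byte 3=0x19: payload=0x19=25, contrib = 25<<21 = 52428800; acc -> 52460969, shift -> 28

Answer: acc=41 shift=7
acc=15785 shift=14
acc=32169 shift=21
acc=52460969 shift=28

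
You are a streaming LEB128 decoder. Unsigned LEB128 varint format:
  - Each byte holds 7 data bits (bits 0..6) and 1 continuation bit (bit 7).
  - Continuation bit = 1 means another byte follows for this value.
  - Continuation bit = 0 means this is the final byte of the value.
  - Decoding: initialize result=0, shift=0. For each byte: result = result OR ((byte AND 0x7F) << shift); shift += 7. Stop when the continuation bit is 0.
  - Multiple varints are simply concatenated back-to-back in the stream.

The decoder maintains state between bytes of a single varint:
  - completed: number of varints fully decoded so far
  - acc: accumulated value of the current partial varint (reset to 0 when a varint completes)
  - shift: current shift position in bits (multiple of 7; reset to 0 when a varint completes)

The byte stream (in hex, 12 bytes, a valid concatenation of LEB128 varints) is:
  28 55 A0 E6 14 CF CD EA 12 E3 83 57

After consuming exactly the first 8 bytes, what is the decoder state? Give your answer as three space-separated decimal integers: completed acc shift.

Answer: 3 1746639 21

Derivation:
byte[0]=0x28 cont=0 payload=0x28: varint #1 complete (value=40); reset -> completed=1 acc=0 shift=0
byte[1]=0x55 cont=0 payload=0x55: varint #2 complete (value=85); reset -> completed=2 acc=0 shift=0
byte[2]=0xA0 cont=1 payload=0x20: acc |= 32<<0 -> completed=2 acc=32 shift=7
byte[3]=0xE6 cont=1 payload=0x66: acc |= 102<<7 -> completed=2 acc=13088 shift=14
byte[4]=0x14 cont=0 payload=0x14: varint #3 complete (value=340768); reset -> completed=3 acc=0 shift=0
byte[5]=0xCF cont=1 payload=0x4F: acc |= 79<<0 -> completed=3 acc=79 shift=7
byte[6]=0xCD cont=1 payload=0x4D: acc |= 77<<7 -> completed=3 acc=9935 shift=14
byte[7]=0xEA cont=1 payload=0x6A: acc |= 106<<14 -> completed=3 acc=1746639 shift=21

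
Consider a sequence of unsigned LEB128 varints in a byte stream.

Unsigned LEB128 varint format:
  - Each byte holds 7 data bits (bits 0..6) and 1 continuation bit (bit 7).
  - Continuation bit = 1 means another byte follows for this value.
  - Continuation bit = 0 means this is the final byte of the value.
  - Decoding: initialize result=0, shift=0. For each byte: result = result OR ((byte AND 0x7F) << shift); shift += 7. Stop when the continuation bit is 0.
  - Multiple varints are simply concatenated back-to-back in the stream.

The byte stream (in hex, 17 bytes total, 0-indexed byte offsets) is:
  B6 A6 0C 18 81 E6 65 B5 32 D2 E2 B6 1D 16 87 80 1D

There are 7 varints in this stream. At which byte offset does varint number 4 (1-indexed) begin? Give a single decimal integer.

Answer: 7

Derivation:
  byte[0]=0xB6 cont=1 payload=0x36=54: acc |= 54<<0 -> acc=54 shift=7
  byte[1]=0xA6 cont=1 payload=0x26=38: acc |= 38<<7 -> acc=4918 shift=14
  byte[2]=0x0C cont=0 payload=0x0C=12: acc |= 12<<14 -> acc=201526 shift=21 [end]
Varint 1: bytes[0:3] = B6 A6 0C -> value 201526 (3 byte(s))
  byte[3]=0x18 cont=0 payload=0x18=24: acc |= 24<<0 -> acc=24 shift=7 [end]
Varint 2: bytes[3:4] = 18 -> value 24 (1 byte(s))
  byte[4]=0x81 cont=1 payload=0x01=1: acc |= 1<<0 -> acc=1 shift=7
  byte[5]=0xE6 cont=1 payload=0x66=102: acc |= 102<<7 -> acc=13057 shift=14
  byte[6]=0x65 cont=0 payload=0x65=101: acc |= 101<<14 -> acc=1667841 shift=21 [end]
Varint 3: bytes[4:7] = 81 E6 65 -> value 1667841 (3 byte(s))
  byte[7]=0xB5 cont=1 payload=0x35=53: acc |= 53<<0 -> acc=53 shift=7
  byte[8]=0x32 cont=0 payload=0x32=50: acc |= 50<<7 -> acc=6453 shift=14 [end]
Varint 4: bytes[7:9] = B5 32 -> value 6453 (2 byte(s))
  byte[9]=0xD2 cont=1 payload=0x52=82: acc |= 82<<0 -> acc=82 shift=7
  byte[10]=0xE2 cont=1 payload=0x62=98: acc |= 98<<7 -> acc=12626 shift=14
  byte[11]=0xB6 cont=1 payload=0x36=54: acc |= 54<<14 -> acc=897362 shift=21
  byte[12]=0x1D cont=0 payload=0x1D=29: acc |= 29<<21 -> acc=61714770 shift=28 [end]
Varint 5: bytes[9:13] = D2 E2 B6 1D -> value 61714770 (4 byte(s))
  byte[13]=0x16 cont=0 payload=0x16=22: acc |= 22<<0 -> acc=22 shift=7 [end]
Varint 6: bytes[13:14] = 16 -> value 22 (1 byte(s))
  byte[14]=0x87 cont=1 payload=0x07=7: acc |= 7<<0 -> acc=7 shift=7
  byte[15]=0x80 cont=1 payload=0x00=0: acc |= 0<<7 -> acc=7 shift=14
  byte[16]=0x1D cont=0 payload=0x1D=29: acc |= 29<<14 -> acc=475143 shift=21 [end]
Varint 7: bytes[14:17] = 87 80 1D -> value 475143 (3 byte(s))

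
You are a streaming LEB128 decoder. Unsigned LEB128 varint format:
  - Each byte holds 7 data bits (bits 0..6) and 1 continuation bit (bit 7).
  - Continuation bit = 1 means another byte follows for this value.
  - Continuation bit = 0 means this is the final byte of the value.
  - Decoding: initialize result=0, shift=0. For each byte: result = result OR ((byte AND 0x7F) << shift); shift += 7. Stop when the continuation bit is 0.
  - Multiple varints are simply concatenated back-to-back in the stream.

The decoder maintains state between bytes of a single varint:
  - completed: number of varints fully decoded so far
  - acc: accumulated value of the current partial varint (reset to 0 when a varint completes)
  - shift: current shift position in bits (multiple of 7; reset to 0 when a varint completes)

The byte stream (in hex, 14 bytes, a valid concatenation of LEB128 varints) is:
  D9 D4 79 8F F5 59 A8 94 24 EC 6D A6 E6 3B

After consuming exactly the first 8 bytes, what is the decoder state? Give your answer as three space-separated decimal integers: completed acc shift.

Answer: 2 2600 14

Derivation:
byte[0]=0xD9 cont=1 payload=0x59: acc |= 89<<0 -> completed=0 acc=89 shift=7
byte[1]=0xD4 cont=1 payload=0x54: acc |= 84<<7 -> completed=0 acc=10841 shift=14
byte[2]=0x79 cont=0 payload=0x79: varint #1 complete (value=1993305); reset -> completed=1 acc=0 shift=0
byte[3]=0x8F cont=1 payload=0x0F: acc |= 15<<0 -> completed=1 acc=15 shift=7
byte[4]=0xF5 cont=1 payload=0x75: acc |= 117<<7 -> completed=1 acc=14991 shift=14
byte[5]=0x59 cont=0 payload=0x59: varint #2 complete (value=1473167); reset -> completed=2 acc=0 shift=0
byte[6]=0xA8 cont=1 payload=0x28: acc |= 40<<0 -> completed=2 acc=40 shift=7
byte[7]=0x94 cont=1 payload=0x14: acc |= 20<<7 -> completed=2 acc=2600 shift=14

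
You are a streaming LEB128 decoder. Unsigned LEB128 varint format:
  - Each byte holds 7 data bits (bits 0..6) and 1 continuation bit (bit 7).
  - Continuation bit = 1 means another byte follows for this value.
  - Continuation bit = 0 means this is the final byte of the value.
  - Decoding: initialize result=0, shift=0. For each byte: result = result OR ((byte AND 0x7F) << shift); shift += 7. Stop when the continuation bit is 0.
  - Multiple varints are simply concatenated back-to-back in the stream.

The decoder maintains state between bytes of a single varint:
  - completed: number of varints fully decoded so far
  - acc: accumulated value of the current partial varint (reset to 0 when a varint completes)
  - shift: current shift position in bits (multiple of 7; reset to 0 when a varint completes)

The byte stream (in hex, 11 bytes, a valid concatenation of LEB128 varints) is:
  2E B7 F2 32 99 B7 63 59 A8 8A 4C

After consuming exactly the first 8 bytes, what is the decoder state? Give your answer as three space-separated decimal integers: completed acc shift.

Answer: 4 0 0

Derivation:
byte[0]=0x2E cont=0 payload=0x2E: varint #1 complete (value=46); reset -> completed=1 acc=0 shift=0
byte[1]=0xB7 cont=1 payload=0x37: acc |= 55<<0 -> completed=1 acc=55 shift=7
byte[2]=0xF2 cont=1 payload=0x72: acc |= 114<<7 -> completed=1 acc=14647 shift=14
byte[3]=0x32 cont=0 payload=0x32: varint #2 complete (value=833847); reset -> completed=2 acc=0 shift=0
byte[4]=0x99 cont=1 payload=0x19: acc |= 25<<0 -> completed=2 acc=25 shift=7
byte[5]=0xB7 cont=1 payload=0x37: acc |= 55<<7 -> completed=2 acc=7065 shift=14
byte[6]=0x63 cont=0 payload=0x63: varint #3 complete (value=1629081); reset -> completed=3 acc=0 shift=0
byte[7]=0x59 cont=0 payload=0x59: varint #4 complete (value=89); reset -> completed=4 acc=0 shift=0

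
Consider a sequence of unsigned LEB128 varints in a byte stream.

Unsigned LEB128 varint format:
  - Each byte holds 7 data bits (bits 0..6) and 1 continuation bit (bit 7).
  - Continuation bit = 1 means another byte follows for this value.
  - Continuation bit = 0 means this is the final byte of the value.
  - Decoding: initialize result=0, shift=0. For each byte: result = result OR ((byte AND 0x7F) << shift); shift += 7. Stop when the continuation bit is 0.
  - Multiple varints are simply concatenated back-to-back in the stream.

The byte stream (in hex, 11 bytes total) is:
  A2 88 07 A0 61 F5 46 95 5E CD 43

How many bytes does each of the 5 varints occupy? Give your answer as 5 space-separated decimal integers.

  byte[0]=0xA2 cont=1 payload=0x22=34: acc |= 34<<0 -> acc=34 shift=7
  byte[1]=0x88 cont=1 payload=0x08=8: acc |= 8<<7 -> acc=1058 shift=14
  byte[2]=0x07 cont=0 payload=0x07=7: acc |= 7<<14 -> acc=115746 shift=21 [end]
Varint 1: bytes[0:3] = A2 88 07 -> value 115746 (3 byte(s))
  byte[3]=0xA0 cont=1 payload=0x20=32: acc |= 32<<0 -> acc=32 shift=7
  byte[4]=0x61 cont=0 payload=0x61=97: acc |= 97<<7 -> acc=12448 shift=14 [end]
Varint 2: bytes[3:5] = A0 61 -> value 12448 (2 byte(s))
  byte[5]=0xF5 cont=1 payload=0x75=117: acc |= 117<<0 -> acc=117 shift=7
  byte[6]=0x46 cont=0 payload=0x46=70: acc |= 70<<7 -> acc=9077 shift=14 [end]
Varint 3: bytes[5:7] = F5 46 -> value 9077 (2 byte(s))
  byte[7]=0x95 cont=1 payload=0x15=21: acc |= 21<<0 -> acc=21 shift=7
  byte[8]=0x5E cont=0 payload=0x5E=94: acc |= 94<<7 -> acc=12053 shift=14 [end]
Varint 4: bytes[7:9] = 95 5E -> value 12053 (2 byte(s))
  byte[9]=0xCD cont=1 payload=0x4D=77: acc |= 77<<0 -> acc=77 shift=7
  byte[10]=0x43 cont=0 payload=0x43=67: acc |= 67<<7 -> acc=8653 shift=14 [end]
Varint 5: bytes[9:11] = CD 43 -> value 8653 (2 byte(s))

Answer: 3 2 2 2 2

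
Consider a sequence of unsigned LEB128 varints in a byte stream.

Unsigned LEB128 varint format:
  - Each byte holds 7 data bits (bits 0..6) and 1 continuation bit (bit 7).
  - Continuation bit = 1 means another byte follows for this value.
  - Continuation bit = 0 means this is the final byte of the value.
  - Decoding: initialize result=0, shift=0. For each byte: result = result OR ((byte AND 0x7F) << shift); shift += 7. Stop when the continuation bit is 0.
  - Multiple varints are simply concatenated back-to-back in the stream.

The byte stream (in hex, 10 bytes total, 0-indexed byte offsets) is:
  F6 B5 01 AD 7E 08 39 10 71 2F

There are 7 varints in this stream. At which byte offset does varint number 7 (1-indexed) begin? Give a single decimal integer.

Answer: 9

Derivation:
  byte[0]=0xF6 cont=1 payload=0x76=118: acc |= 118<<0 -> acc=118 shift=7
  byte[1]=0xB5 cont=1 payload=0x35=53: acc |= 53<<7 -> acc=6902 shift=14
  byte[2]=0x01 cont=0 payload=0x01=1: acc |= 1<<14 -> acc=23286 shift=21 [end]
Varint 1: bytes[0:3] = F6 B5 01 -> value 23286 (3 byte(s))
  byte[3]=0xAD cont=1 payload=0x2D=45: acc |= 45<<0 -> acc=45 shift=7
  byte[4]=0x7E cont=0 payload=0x7E=126: acc |= 126<<7 -> acc=16173 shift=14 [end]
Varint 2: bytes[3:5] = AD 7E -> value 16173 (2 byte(s))
  byte[5]=0x08 cont=0 payload=0x08=8: acc |= 8<<0 -> acc=8 shift=7 [end]
Varint 3: bytes[5:6] = 08 -> value 8 (1 byte(s))
  byte[6]=0x39 cont=0 payload=0x39=57: acc |= 57<<0 -> acc=57 shift=7 [end]
Varint 4: bytes[6:7] = 39 -> value 57 (1 byte(s))
  byte[7]=0x10 cont=0 payload=0x10=16: acc |= 16<<0 -> acc=16 shift=7 [end]
Varint 5: bytes[7:8] = 10 -> value 16 (1 byte(s))
  byte[8]=0x71 cont=0 payload=0x71=113: acc |= 113<<0 -> acc=113 shift=7 [end]
Varint 6: bytes[8:9] = 71 -> value 113 (1 byte(s))
  byte[9]=0x2F cont=0 payload=0x2F=47: acc |= 47<<0 -> acc=47 shift=7 [end]
Varint 7: bytes[9:10] = 2F -> value 47 (1 byte(s))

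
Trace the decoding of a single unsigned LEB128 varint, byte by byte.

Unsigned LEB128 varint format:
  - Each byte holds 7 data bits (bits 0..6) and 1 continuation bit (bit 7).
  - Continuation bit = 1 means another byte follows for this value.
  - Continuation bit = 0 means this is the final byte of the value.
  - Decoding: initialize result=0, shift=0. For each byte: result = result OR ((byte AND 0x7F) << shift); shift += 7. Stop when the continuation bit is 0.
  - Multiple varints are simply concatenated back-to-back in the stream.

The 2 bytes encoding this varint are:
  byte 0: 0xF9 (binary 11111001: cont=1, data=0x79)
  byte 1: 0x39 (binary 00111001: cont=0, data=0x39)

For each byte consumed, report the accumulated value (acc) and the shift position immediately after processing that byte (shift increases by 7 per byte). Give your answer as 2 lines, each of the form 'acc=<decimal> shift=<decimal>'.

Answer: acc=121 shift=7
acc=7417 shift=14

Derivation:
byte 0=0xF9: payload=0x79=121, contrib = 121<<0 = 121; acc -> 121, shift -> 7
byte 1=0x39: payload=0x39=57, contrib = 57<<7 = 7296; acc -> 7417, shift -> 14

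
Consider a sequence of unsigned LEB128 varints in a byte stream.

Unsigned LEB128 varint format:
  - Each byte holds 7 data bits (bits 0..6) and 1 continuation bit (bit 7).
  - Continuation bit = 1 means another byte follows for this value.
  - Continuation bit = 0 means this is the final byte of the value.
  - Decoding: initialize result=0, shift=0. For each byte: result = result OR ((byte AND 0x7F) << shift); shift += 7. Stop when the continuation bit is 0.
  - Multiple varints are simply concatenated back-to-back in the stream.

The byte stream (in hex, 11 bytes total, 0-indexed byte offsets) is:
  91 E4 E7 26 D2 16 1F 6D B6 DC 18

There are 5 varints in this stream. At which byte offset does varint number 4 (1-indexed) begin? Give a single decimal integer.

  byte[0]=0x91 cont=1 payload=0x11=17: acc |= 17<<0 -> acc=17 shift=7
  byte[1]=0xE4 cont=1 payload=0x64=100: acc |= 100<<7 -> acc=12817 shift=14
  byte[2]=0xE7 cont=1 payload=0x67=103: acc |= 103<<14 -> acc=1700369 shift=21
  byte[3]=0x26 cont=0 payload=0x26=38: acc |= 38<<21 -> acc=81392145 shift=28 [end]
Varint 1: bytes[0:4] = 91 E4 E7 26 -> value 81392145 (4 byte(s))
  byte[4]=0xD2 cont=1 payload=0x52=82: acc |= 82<<0 -> acc=82 shift=7
  byte[5]=0x16 cont=0 payload=0x16=22: acc |= 22<<7 -> acc=2898 shift=14 [end]
Varint 2: bytes[4:6] = D2 16 -> value 2898 (2 byte(s))
  byte[6]=0x1F cont=0 payload=0x1F=31: acc |= 31<<0 -> acc=31 shift=7 [end]
Varint 3: bytes[6:7] = 1F -> value 31 (1 byte(s))
  byte[7]=0x6D cont=0 payload=0x6D=109: acc |= 109<<0 -> acc=109 shift=7 [end]
Varint 4: bytes[7:8] = 6D -> value 109 (1 byte(s))
  byte[8]=0xB6 cont=1 payload=0x36=54: acc |= 54<<0 -> acc=54 shift=7
  byte[9]=0xDC cont=1 payload=0x5C=92: acc |= 92<<7 -> acc=11830 shift=14
  byte[10]=0x18 cont=0 payload=0x18=24: acc |= 24<<14 -> acc=405046 shift=21 [end]
Varint 5: bytes[8:11] = B6 DC 18 -> value 405046 (3 byte(s))

Answer: 7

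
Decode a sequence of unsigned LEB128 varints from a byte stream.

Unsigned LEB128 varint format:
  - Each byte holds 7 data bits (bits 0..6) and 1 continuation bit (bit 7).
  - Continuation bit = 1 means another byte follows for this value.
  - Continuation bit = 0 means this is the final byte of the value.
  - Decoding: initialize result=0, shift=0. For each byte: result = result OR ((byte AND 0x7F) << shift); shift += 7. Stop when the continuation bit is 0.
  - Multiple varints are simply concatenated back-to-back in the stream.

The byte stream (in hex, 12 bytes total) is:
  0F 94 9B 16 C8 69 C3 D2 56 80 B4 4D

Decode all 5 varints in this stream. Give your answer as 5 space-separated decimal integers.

  byte[0]=0x0F cont=0 payload=0x0F=15: acc |= 15<<0 -> acc=15 shift=7 [end]
Varint 1: bytes[0:1] = 0F -> value 15 (1 byte(s))
  byte[1]=0x94 cont=1 payload=0x14=20: acc |= 20<<0 -> acc=20 shift=7
  byte[2]=0x9B cont=1 payload=0x1B=27: acc |= 27<<7 -> acc=3476 shift=14
  byte[3]=0x16 cont=0 payload=0x16=22: acc |= 22<<14 -> acc=363924 shift=21 [end]
Varint 2: bytes[1:4] = 94 9B 16 -> value 363924 (3 byte(s))
  byte[4]=0xC8 cont=1 payload=0x48=72: acc |= 72<<0 -> acc=72 shift=7
  byte[5]=0x69 cont=0 payload=0x69=105: acc |= 105<<7 -> acc=13512 shift=14 [end]
Varint 3: bytes[4:6] = C8 69 -> value 13512 (2 byte(s))
  byte[6]=0xC3 cont=1 payload=0x43=67: acc |= 67<<0 -> acc=67 shift=7
  byte[7]=0xD2 cont=1 payload=0x52=82: acc |= 82<<7 -> acc=10563 shift=14
  byte[8]=0x56 cont=0 payload=0x56=86: acc |= 86<<14 -> acc=1419587 shift=21 [end]
Varint 4: bytes[6:9] = C3 D2 56 -> value 1419587 (3 byte(s))
  byte[9]=0x80 cont=1 payload=0x00=0: acc |= 0<<0 -> acc=0 shift=7
  byte[10]=0xB4 cont=1 payload=0x34=52: acc |= 52<<7 -> acc=6656 shift=14
  byte[11]=0x4D cont=0 payload=0x4D=77: acc |= 77<<14 -> acc=1268224 shift=21 [end]
Varint 5: bytes[9:12] = 80 B4 4D -> value 1268224 (3 byte(s))

Answer: 15 363924 13512 1419587 1268224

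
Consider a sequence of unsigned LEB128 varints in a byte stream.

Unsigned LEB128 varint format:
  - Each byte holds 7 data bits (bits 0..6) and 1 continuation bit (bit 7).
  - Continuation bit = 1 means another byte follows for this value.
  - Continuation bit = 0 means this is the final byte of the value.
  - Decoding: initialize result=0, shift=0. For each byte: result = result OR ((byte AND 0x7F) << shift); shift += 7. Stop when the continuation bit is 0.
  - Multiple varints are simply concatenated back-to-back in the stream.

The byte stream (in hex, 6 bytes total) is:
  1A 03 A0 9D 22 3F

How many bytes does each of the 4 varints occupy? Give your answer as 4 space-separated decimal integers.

  byte[0]=0x1A cont=0 payload=0x1A=26: acc |= 26<<0 -> acc=26 shift=7 [end]
Varint 1: bytes[0:1] = 1A -> value 26 (1 byte(s))
  byte[1]=0x03 cont=0 payload=0x03=3: acc |= 3<<0 -> acc=3 shift=7 [end]
Varint 2: bytes[1:2] = 03 -> value 3 (1 byte(s))
  byte[2]=0xA0 cont=1 payload=0x20=32: acc |= 32<<0 -> acc=32 shift=7
  byte[3]=0x9D cont=1 payload=0x1D=29: acc |= 29<<7 -> acc=3744 shift=14
  byte[4]=0x22 cont=0 payload=0x22=34: acc |= 34<<14 -> acc=560800 shift=21 [end]
Varint 3: bytes[2:5] = A0 9D 22 -> value 560800 (3 byte(s))
  byte[5]=0x3F cont=0 payload=0x3F=63: acc |= 63<<0 -> acc=63 shift=7 [end]
Varint 4: bytes[5:6] = 3F -> value 63 (1 byte(s))

Answer: 1 1 3 1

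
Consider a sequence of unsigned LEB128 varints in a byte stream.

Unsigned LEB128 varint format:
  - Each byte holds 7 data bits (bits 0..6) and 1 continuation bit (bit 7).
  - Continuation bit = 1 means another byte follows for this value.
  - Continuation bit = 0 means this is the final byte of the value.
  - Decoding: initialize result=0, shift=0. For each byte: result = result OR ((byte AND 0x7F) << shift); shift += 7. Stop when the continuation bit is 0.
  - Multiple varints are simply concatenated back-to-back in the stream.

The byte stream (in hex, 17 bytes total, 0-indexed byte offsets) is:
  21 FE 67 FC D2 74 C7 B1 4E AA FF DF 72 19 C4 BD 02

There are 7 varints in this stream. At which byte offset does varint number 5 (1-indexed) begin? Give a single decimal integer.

Answer: 9

Derivation:
  byte[0]=0x21 cont=0 payload=0x21=33: acc |= 33<<0 -> acc=33 shift=7 [end]
Varint 1: bytes[0:1] = 21 -> value 33 (1 byte(s))
  byte[1]=0xFE cont=1 payload=0x7E=126: acc |= 126<<0 -> acc=126 shift=7
  byte[2]=0x67 cont=0 payload=0x67=103: acc |= 103<<7 -> acc=13310 shift=14 [end]
Varint 2: bytes[1:3] = FE 67 -> value 13310 (2 byte(s))
  byte[3]=0xFC cont=1 payload=0x7C=124: acc |= 124<<0 -> acc=124 shift=7
  byte[4]=0xD2 cont=1 payload=0x52=82: acc |= 82<<7 -> acc=10620 shift=14
  byte[5]=0x74 cont=0 payload=0x74=116: acc |= 116<<14 -> acc=1911164 shift=21 [end]
Varint 3: bytes[3:6] = FC D2 74 -> value 1911164 (3 byte(s))
  byte[6]=0xC7 cont=1 payload=0x47=71: acc |= 71<<0 -> acc=71 shift=7
  byte[7]=0xB1 cont=1 payload=0x31=49: acc |= 49<<7 -> acc=6343 shift=14
  byte[8]=0x4E cont=0 payload=0x4E=78: acc |= 78<<14 -> acc=1284295 shift=21 [end]
Varint 4: bytes[6:9] = C7 B1 4E -> value 1284295 (3 byte(s))
  byte[9]=0xAA cont=1 payload=0x2A=42: acc |= 42<<0 -> acc=42 shift=7
  byte[10]=0xFF cont=1 payload=0x7F=127: acc |= 127<<7 -> acc=16298 shift=14
  byte[11]=0xDF cont=1 payload=0x5F=95: acc |= 95<<14 -> acc=1572778 shift=21
  byte[12]=0x72 cont=0 payload=0x72=114: acc |= 114<<21 -> acc=240648106 shift=28 [end]
Varint 5: bytes[9:13] = AA FF DF 72 -> value 240648106 (4 byte(s))
  byte[13]=0x19 cont=0 payload=0x19=25: acc |= 25<<0 -> acc=25 shift=7 [end]
Varint 6: bytes[13:14] = 19 -> value 25 (1 byte(s))
  byte[14]=0xC4 cont=1 payload=0x44=68: acc |= 68<<0 -> acc=68 shift=7
  byte[15]=0xBD cont=1 payload=0x3D=61: acc |= 61<<7 -> acc=7876 shift=14
  byte[16]=0x02 cont=0 payload=0x02=2: acc |= 2<<14 -> acc=40644 shift=21 [end]
Varint 7: bytes[14:17] = C4 BD 02 -> value 40644 (3 byte(s))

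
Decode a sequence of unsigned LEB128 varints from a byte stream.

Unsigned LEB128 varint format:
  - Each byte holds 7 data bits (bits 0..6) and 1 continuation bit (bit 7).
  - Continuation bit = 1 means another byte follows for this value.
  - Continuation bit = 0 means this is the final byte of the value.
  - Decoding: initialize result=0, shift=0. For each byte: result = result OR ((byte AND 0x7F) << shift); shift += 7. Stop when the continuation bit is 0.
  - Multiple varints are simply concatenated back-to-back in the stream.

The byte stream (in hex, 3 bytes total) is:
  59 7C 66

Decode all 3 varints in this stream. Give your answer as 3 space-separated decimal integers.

Answer: 89 124 102

Derivation:
  byte[0]=0x59 cont=0 payload=0x59=89: acc |= 89<<0 -> acc=89 shift=7 [end]
Varint 1: bytes[0:1] = 59 -> value 89 (1 byte(s))
  byte[1]=0x7C cont=0 payload=0x7C=124: acc |= 124<<0 -> acc=124 shift=7 [end]
Varint 2: bytes[1:2] = 7C -> value 124 (1 byte(s))
  byte[2]=0x66 cont=0 payload=0x66=102: acc |= 102<<0 -> acc=102 shift=7 [end]
Varint 3: bytes[2:3] = 66 -> value 102 (1 byte(s))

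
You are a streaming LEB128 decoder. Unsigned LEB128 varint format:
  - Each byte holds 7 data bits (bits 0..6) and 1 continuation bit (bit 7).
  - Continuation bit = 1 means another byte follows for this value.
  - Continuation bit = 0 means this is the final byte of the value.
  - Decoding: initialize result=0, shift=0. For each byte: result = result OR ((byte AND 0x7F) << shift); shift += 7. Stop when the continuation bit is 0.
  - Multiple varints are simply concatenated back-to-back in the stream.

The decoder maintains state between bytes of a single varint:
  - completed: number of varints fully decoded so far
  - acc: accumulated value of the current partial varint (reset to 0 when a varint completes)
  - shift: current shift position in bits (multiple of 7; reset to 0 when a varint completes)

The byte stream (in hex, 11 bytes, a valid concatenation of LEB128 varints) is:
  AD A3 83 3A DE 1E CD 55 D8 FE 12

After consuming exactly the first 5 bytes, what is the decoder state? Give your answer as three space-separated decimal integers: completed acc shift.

Answer: 1 94 7

Derivation:
byte[0]=0xAD cont=1 payload=0x2D: acc |= 45<<0 -> completed=0 acc=45 shift=7
byte[1]=0xA3 cont=1 payload=0x23: acc |= 35<<7 -> completed=0 acc=4525 shift=14
byte[2]=0x83 cont=1 payload=0x03: acc |= 3<<14 -> completed=0 acc=53677 shift=21
byte[3]=0x3A cont=0 payload=0x3A: varint #1 complete (value=121688493); reset -> completed=1 acc=0 shift=0
byte[4]=0xDE cont=1 payload=0x5E: acc |= 94<<0 -> completed=1 acc=94 shift=7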